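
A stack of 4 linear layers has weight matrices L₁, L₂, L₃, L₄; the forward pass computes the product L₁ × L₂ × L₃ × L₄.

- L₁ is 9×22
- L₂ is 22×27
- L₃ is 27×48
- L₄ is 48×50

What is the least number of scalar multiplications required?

Adjacent pairs: L₁L₂ = 9·22·27 = 5346; L₂L₃ = 22·27·48 = 28512; L₃L₄ = 27·48·50 = 64800.
Length 3: L₁..L₃: k=1: 0+28512+9·22·48=38016; k=2: 5346+0+9·27·48=17010 → min 17010 | L₂..L₄: k=2: 0+64800+22·27·50=94500; k=3: 28512+0+22·48·50=81312 → min 81312.
Length 4: L₁..L₄: k=1: 0+81312+9·22·50=91212; k=2: 5346+64800+9·27·50=82296; k=3: 17010+0+9·48·50=38610 → min 38610.
Optimal order: (((L₁ × L₂) × L₃) × L₄) with cost 38610.

38610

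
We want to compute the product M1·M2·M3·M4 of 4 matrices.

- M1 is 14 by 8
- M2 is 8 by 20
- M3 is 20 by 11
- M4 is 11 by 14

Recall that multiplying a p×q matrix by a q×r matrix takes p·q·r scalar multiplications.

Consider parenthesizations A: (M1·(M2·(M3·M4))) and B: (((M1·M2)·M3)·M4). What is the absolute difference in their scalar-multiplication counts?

588

Order A = (M1·(M2·(M3·M4))): (M3·M4): 20×11 by 11×14 → 20×14, cost 20·11·14 = 3080; (M2·(M3·M4)): 8×20 by 20×14 → 8×14, cost 8·20·14 = 2240; cumulative 5320; (M1·(M2·(M3·M4))): 14×8 by 8×14 → 14×14, cost 14·8·14 = 1568; cumulative 6888. Total 6888.
Order B = (((M1·M2)·M3)·M4): (M1·M2): 14×8 by 8×20 → 14×20, cost 14·8·20 = 2240; ((M1·M2)·M3): 14×20 by 20×11 → 14×11, cost 14·20·11 = 3080; cumulative 5320; (((M1·M2)·M3)·M4): 14×11 by 11×14 → 14×14, cost 14·11·14 = 2156; cumulative 7476. Total 7476.
Difference: |6888 − 7476| = 588.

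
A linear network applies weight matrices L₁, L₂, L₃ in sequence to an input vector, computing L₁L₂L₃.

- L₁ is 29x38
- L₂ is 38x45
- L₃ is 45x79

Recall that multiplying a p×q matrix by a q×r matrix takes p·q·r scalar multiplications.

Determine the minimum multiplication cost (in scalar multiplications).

Order (L₁(L₂L₃)): (L₂L₃): 38×45 by 45×79 → 38×79, cost 38·45·79 = 135090; (L₁(L₂L₃)): 29×38 by 38×79 → 29×79, cost 29·38·79 = 87058; cumulative 222148. Total 222148.
Order ((L₁L₂)L₃): (L₁L₂): 29×38 by 38×45 → 29×45, cost 29·38·45 = 49590; ((L₁L₂)L₃): 29×45 by 45×79 → 29×79, cost 29·45·79 = 103095; cumulative 152685. Total 152685.
Minimum: 152685.

152685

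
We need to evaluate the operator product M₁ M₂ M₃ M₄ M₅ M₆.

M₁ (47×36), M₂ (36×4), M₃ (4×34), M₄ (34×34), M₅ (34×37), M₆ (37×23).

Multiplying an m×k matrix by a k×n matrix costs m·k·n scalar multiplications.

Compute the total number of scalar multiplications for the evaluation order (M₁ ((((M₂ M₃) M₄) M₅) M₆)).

(M₂ M₃): 36×4 by 4×34 → 36×34, cost 36·4·34 = 4896
((M₂ M₃) M₄): 36×34 by 34×34 → 36×34, cost 36·34·34 = 41616; cumulative 46512
(((M₂ M₃) M₄) M₅): 36×34 by 34×37 → 36×37, cost 36·34·37 = 45288; cumulative 91800
((((M₂ M₃) M₄) M₅) M₆): 36×37 by 37×23 → 36×23, cost 36·37·23 = 30636; cumulative 122436
(M₁ ((((M₂ M₃) M₄) M₅) M₆)): 47×36 by 36×23 → 47×23, cost 47·36·23 = 38916; cumulative 161352
Total: 161352 scalar multiplications.

161352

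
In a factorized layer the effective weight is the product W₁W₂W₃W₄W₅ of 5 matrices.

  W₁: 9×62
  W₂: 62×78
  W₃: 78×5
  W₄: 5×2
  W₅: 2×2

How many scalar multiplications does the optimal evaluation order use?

Adjacent pairs: W₁W₂ = 9·62·78 = 43524; W₂W₃ = 62·78·5 = 24180; W₃W₄ = 78·5·2 = 780; W₄W₅ = 5·2·2 = 20.
Length 3: W₁..W₃: k=1: 0+24180+9·62·5=26970; k=2: 43524+0+9·78·5=47034 → min 26970 | W₂..W₄: k=2: 0+780+62·78·2=10452; k=3: 24180+0+62·5·2=24800 → min 10452 | W₃..W₅: k=3: 0+20+78·5·2=800; k=4: 780+0+78·2·2=1092 → min 800.
Length 4: W₁..W₄: k=1: 0+10452+9·62·2=11568; k=2: 43524+780+9·78·2=45708; k=3: 26970+0+9·5·2=27060 → min 11568 | W₂..W₅: k=2: 0+800+62·78·2=10472; k=3: 24180+20+62·5·2=24820; k=4: 10452+0+62·2·2=10700 → min 10472.
Length 5: W₁..W₅: k=1: 0+10472+9·62·2=11588; k=2: 43524+800+9·78·2=45728; k=3: 26970+20+9·5·2=27080; k=4: 11568+0+9·2·2=11604 → min 11588.
Optimal order: (W₁(W₂(W₃(W₄W₅)))) with cost 11588.

11588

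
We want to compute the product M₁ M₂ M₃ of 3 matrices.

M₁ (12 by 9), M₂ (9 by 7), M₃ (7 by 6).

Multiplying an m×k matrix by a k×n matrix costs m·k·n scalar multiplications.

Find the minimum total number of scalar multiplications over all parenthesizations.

Order (M₁ (M₂ M₃)): (M₂ M₃): 9×7 by 7×6 → 9×6, cost 9·7·6 = 378; (M₁ (M₂ M₃)): 12×9 by 9×6 → 12×6, cost 12·9·6 = 648; cumulative 1026. Total 1026.
Order ((M₁ M₂) M₃): (M₁ M₂): 12×9 by 9×7 → 12×7, cost 12·9·7 = 756; ((M₁ M₂) M₃): 12×7 by 7×6 → 12×6, cost 12·7·6 = 504; cumulative 1260. Total 1260.
Minimum: 1026.

1026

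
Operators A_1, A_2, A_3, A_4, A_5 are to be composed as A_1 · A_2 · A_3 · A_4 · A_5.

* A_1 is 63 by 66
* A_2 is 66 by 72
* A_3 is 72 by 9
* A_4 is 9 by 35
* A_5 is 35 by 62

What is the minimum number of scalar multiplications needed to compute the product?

134874

Adjacent pairs: A_1A_2 = 63·66·72 = 299376; A_2A_3 = 66·72·9 = 42768; A_3A_4 = 72·9·35 = 22680; A_4A_5 = 9·35·62 = 19530.
Length 3: A_1..A_3: k=1: 0+42768+63·66·9=80190; k=2: 299376+0+63·72·9=340200 → min 80190 | A_2..A_4: k=2: 0+22680+66·72·35=189000; k=3: 42768+0+66·9·35=63558 → min 63558 | A_3..A_5: k=3: 0+19530+72·9·62=59706; k=4: 22680+0+72·35·62=178920 → min 59706.
Length 4: A_1..A_4: k=1: 0+63558+63·66·35=209088; k=2: 299376+22680+63·72·35=480816; k=3: 80190+0+63·9·35=100035 → min 100035 | A_2..A_5: k=2: 0+59706+66·72·62=354330; k=3: 42768+19530+66·9·62=99126; k=4: 63558+0+66·35·62=206778 → min 99126.
Length 5: A_1..A_5: k=1: 0+99126+63·66·62=356922; k=2: 299376+59706+63·72·62=640314; k=3: 80190+19530+63·9·62=134874; k=4: 100035+0+63·35·62=236745 → min 134874.
Optimal order: ((A_1 · (A_2 · A_3)) · (A_4 · A_5)) with cost 134874.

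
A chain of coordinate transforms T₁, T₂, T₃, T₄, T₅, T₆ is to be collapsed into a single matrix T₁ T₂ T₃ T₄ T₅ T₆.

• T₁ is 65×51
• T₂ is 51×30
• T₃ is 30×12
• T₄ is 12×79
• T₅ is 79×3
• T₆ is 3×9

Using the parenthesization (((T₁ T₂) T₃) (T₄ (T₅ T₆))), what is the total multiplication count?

140535

(T₁ T₂): 65×51 by 51×30 → 65×30, cost 65·51·30 = 99450
((T₁ T₂) T₃): 65×30 by 30×12 → 65×12, cost 65·30·12 = 23400; cumulative 122850
(T₅ T₆): 79×3 by 3×9 → 79×9, cost 79·3·9 = 2133
(T₄ (T₅ T₆)): 12×79 by 79×9 → 12×9, cost 12·79·9 = 8532; cumulative 10665
(((T₁ T₂) T₃) (T₄ (T₅ T₆))): 65×12 by 12×9 → 65×9, cost 65·12·9 = 7020; cumulative 140535
Total: 140535 scalar multiplications.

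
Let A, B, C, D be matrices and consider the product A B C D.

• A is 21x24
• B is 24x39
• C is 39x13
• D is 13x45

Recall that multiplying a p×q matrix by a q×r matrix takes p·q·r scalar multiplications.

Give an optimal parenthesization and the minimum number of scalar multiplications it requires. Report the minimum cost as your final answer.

31005

Adjacent pairs: AB = 21·24·39 = 19656; BC = 24·39·13 = 12168; CD = 39·13·45 = 22815.
Length 3: A..C: k=1: 0+12168+21·24·13=18720; k=2: 19656+0+21·39·13=30303 → min 18720 | B..D: k=2: 0+22815+24·39·45=64935; k=3: 12168+0+24·13·45=26208 → min 26208.
Length 4: A..D: k=1: 0+26208+21·24·45=48888; k=2: 19656+22815+21·39·45=79326; k=3: 18720+0+21·13·45=31005 → min 31005.
Optimal parenthesization: ((A (B C)) D) with cost 31005.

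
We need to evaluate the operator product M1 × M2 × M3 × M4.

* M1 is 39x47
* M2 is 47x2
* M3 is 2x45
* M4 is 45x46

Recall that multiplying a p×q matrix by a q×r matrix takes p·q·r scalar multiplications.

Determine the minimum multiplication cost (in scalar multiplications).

Adjacent pairs: M1M2 = 39·47·2 = 3666; M2M3 = 47·2·45 = 4230; M3M4 = 2·45·46 = 4140.
Length 3: M1..M3: k=1: 0+4230+39·47·45=86715; k=2: 3666+0+39·2·45=7176 → min 7176 | M2..M4: k=2: 0+4140+47·2·46=8464; k=3: 4230+0+47·45·46=101520 → min 8464.
Length 4: M1..M4: k=1: 0+8464+39·47·46=92782; k=2: 3666+4140+39·2·46=11394; k=3: 7176+0+39·45·46=87906 → min 11394.
Optimal order: ((M1 × M2) × (M3 × M4)) with cost 11394.

11394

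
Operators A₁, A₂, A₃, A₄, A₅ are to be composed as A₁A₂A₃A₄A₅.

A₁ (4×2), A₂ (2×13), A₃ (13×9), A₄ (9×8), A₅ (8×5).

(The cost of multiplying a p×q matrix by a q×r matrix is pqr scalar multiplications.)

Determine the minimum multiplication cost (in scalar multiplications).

498

Adjacent pairs: A₁A₂ = 4·2·13 = 104; A₂A₃ = 2·13·9 = 234; A₃A₄ = 13·9·8 = 936; A₄A₅ = 9·8·5 = 360.
Length 3: A₁..A₃: k=1: 0+234+4·2·9=306; k=2: 104+0+4·13·9=572 → min 306 | A₂..A₄: k=2: 0+936+2·13·8=1144; k=3: 234+0+2·9·8=378 → min 378 | A₃..A₅: k=3: 0+360+13·9·5=945; k=4: 936+0+13·8·5=1456 → min 945.
Length 4: A₁..A₄: k=1: 0+378+4·2·8=442; k=2: 104+936+4·13·8=1456; k=3: 306+0+4·9·8=594 → min 442 | A₂..A₅: k=2: 0+945+2·13·5=1075; k=3: 234+360+2·9·5=684; k=4: 378+0+2·8·5=458 → min 458.
Length 5: A₁..A₅: k=1: 0+458+4·2·5=498; k=2: 104+945+4·13·5=1309; k=3: 306+360+4·9·5=846; k=4: 442+0+4·8·5=602 → min 498.
Optimal order: (A₁(((A₂A₃)A₄)A₅)) with cost 498.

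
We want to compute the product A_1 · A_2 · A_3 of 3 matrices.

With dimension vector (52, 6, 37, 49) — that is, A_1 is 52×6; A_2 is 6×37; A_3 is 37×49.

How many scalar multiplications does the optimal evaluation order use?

Order (A_1 · (A_2 · A_3)): (A_2 · A_3): 6×37 by 37×49 → 6×49, cost 6·37·49 = 10878; (A_1 · (A_2 · A_3)): 52×6 by 6×49 → 52×49, cost 52·6·49 = 15288; cumulative 26166. Total 26166.
Order ((A_1 · A_2) · A_3): (A_1 · A_2): 52×6 by 6×37 → 52×37, cost 52·6·37 = 11544; ((A_1 · A_2) · A_3): 52×37 by 37×49 → 52×49, cost 52·37·49 = 94276; cumulative 105820. Total 105820.
Minimum: 26166.

26166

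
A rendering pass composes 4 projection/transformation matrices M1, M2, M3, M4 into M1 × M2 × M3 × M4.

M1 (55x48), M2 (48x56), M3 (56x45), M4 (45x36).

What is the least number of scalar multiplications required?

282528

Adjacent pairs: M1M2 = 55·48·56 = 147840; M2M3 = 48·56·45 = 120960; M3M4 = 56·45·36 = 90720.
Length 3: M1..M3: k=1: 0+120960+55·48·45=239760; k=2: 147840+0+55·56·45=286440 → min 239760 | M2..M4: k=2: 0+90720+48·56·36=187488; k=3: 120960+0+48·45·36=198720 → min 187488.
Length 4: M1..M4: k=1: 0+187488+55·48·36=282528; k=2: 147840+90720+55·56·36=349440; k=3: 239760+0+55·45·36=328860 → min 282528.
Optimal order: (M1 × (M2 × (M3 × M4))) with cost 282528.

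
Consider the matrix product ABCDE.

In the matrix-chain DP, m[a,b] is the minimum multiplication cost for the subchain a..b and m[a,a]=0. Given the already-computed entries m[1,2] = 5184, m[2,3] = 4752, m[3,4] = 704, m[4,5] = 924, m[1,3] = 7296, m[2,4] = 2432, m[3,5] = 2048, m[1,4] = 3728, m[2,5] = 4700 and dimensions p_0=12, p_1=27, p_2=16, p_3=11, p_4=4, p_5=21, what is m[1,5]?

4736

m[1,5] = min over k∈[1,4] of m[1,k]+m[k+1,5]+p_{0}·p_k·p_{5}.
k=1: 0 + 4700 + 12·27·21 = 11504; k=2: 5184 + 2048 + 12·16·21 = 11264; k=3: 7296 + 924 + 12·11·21 = 10992; k=4: 3728 + 0 + 12·4·21 = 4736.
Minimum: 4736 at k=4.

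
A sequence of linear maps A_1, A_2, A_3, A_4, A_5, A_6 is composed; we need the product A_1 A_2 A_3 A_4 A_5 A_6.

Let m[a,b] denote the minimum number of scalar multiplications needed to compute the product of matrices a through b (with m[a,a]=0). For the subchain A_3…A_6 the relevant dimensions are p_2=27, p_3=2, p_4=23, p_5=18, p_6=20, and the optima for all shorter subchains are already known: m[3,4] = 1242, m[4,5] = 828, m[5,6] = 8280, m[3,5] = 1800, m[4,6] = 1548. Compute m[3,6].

m[3,6] = min over k∈[3,5] of m[3,k]+m[k+1,6]+p_{2}·p_k·p_{6}.
k=3: 0 + 1548 + 27·2·20 = 2628; k=4: 1242 + 8280 + 27·23·20 = 21942; k=5: 1800 + 0 + 27·18·20 = 11520.
Minimum: 2628 at k=3.

2628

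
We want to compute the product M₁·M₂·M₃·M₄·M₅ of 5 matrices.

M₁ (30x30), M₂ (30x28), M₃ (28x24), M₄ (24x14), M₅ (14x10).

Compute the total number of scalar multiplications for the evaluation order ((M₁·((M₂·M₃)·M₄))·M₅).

(M₂·M₃): 30×28 by 28×24 → 30×24, cost 30·28·24 = 20160
((M₂·M₃)·M₄): 30×24 by 24×14 → 30×14, cost 30·24·14 = 10080; cumulative 30240
(M₁·((M₂·M₃)·M₄)): 30×30 by 30×14 → 30×14, cost 30·30·14 = 12600; cumulative 42840
((M₁·((M₂·M₃)·M₄))·M₅): 30×14 by 14×10 → 30×10, cost 30·14·10 = 4200; cumulative 47040
Total: 47040 scalar multiplications.

47040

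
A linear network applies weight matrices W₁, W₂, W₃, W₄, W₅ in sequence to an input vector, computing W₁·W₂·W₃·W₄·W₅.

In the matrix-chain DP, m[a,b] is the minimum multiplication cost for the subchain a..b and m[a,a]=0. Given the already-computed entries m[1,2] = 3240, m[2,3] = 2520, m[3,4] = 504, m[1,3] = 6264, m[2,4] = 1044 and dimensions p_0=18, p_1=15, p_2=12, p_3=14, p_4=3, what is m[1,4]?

1854

m[1,4] = min over k∈[1,3] of m[1,k]+m[k+1,4]+p_{0}·p_k·p_{4}.
k=1: 0 + 1044 + 18·15·3 = 1854; k=2: 3240 + 504 + 18·12·3 = 4392; k=3: 6264 + 0 + 18·14·3 = 7020.
Minimum: 1854 at k=1.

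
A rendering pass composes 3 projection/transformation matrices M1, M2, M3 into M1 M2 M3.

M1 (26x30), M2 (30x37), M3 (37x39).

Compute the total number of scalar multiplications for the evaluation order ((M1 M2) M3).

(M1 M2): 26×30 by 30×37 → 26×37, cost 26·30·37 = 28860
((M1 M2) M3): 26×37 by 37×39 → 26×39, cost 26·37·39 = 37518; cumulative 66378
Total: 66378 scalar multiplications.

66378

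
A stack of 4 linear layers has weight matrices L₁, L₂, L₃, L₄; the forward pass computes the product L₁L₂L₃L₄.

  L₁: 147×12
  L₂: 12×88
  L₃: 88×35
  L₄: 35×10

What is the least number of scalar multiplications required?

58800

Adjacent pairs: L₁L₂ = 147·12·88 = 155232; L₂L₃ = 12·88·35 = 36960; L₃L₄ = 88·35·10 = 30800.
Length 3: L₁..L₃: k=1: 0+36960+147·12·35=98700; k=2: 155232+0+147·88·35=607992 → min 98700 | L₂..L₄: k=2: 0+30800+12·88·10=41360; k=3: 36960+0+12·35·10=41160 → min 41160.
Length 4: L₁..L₄: k=1: 0+41160+147·12·10=58800; k=2: 155232+30800+147·88·10=315392; k=3: 98700+0+147·35·10=150150 → min 58800.
Optimal order: (L₁((L₂L₃)L₄)) with cost 58800.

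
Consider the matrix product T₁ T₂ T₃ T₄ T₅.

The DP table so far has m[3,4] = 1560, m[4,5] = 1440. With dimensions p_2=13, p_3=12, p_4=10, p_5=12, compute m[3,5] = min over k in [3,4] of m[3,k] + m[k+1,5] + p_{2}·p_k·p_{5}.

m[3,5] = min over k∈[3,4] of m[3,k]+m[k+1,5]+p_{2}·p_k·p_{5}.
k=3: 0 + 1440 + 13·12·12 = 3312; k=4: 1560 + 0 + 13·10·12 = 3120.
Minimum: 3120 at k=4.

3120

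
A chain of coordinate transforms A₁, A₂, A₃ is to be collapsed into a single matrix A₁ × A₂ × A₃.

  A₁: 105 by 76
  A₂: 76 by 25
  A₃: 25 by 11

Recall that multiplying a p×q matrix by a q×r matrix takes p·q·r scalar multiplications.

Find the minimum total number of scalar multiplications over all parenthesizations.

108680

Order (A₁ × (A₂ × A₃)): (A₂ × A₃): 76×25 by 25×11 → 76×11, cost 76·25·11 = 20900; (A₁ × (A₂ × A₃)): 105×76 by 76×11 → 105×11, cost 105·76·11 = 87780; cumulative 108680. Total 108680.
Order ((A₁ × A₂) × A₃): (A₁ × A₂): 105×76 by 76×25 → 105×25, cost 105·76·25 = 199500; ((A₁ × A₂) × A₃): 105×25 by 25×11 → 105×11, cost 105·25·11 = 28875; cumulative 228375. Total 228375.
Minimum: 108680.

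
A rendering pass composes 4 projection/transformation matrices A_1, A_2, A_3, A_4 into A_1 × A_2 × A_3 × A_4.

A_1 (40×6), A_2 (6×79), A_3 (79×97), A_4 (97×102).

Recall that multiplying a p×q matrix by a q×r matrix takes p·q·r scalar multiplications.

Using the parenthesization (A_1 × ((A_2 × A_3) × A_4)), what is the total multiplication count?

129822

(A_2 × A_3): 6×79 by 79×97 → 6×97, cost 6·79·97 = 45978
((A_2 × A_3) × A_4): 6×97 by 97×102 → 6×102, cost 6·97·102 = 59364; cumulative 105342
(A_1 × ((A_2 × A_3) × A_4)): 40×6 by 6×102 → 40×102, cost 40·6·102 = 24480; cumulative 129822
Total: 129822 scalar multiplications.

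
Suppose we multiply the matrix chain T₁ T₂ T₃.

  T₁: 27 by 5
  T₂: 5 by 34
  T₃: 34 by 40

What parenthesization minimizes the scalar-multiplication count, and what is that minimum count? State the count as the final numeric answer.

12200

(T₁ (T₂ T₃)): cost 12200.
((T₁ T₂) T₃): cost 41310.
Optimal: (T₁ (T₂ T₃)) with cost 12200.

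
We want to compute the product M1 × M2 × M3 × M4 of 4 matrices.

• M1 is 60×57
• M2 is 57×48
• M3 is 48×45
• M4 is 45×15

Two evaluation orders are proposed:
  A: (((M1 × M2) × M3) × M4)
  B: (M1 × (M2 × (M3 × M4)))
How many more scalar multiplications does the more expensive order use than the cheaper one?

209520

Order A = (((M1 × M2) × M3) × M4): (M1 × M2): 60×57 by 57×48 → 60×48, cost 60·57·48 = 164160; ((M1 × M2) × M3): 60×48 by 48×45 → 60×45, cost 60·48·45 = 129600; cumulative 293760; (((M1 × M2) × M3) × M4): 60×45 by 45×15 → 60×15, cost 60·45·15 = 40500; cumulative 334260. Total 334260.
Order B = (M1 × (M2 × (M3 × M4))): (M3 × M4): 48×45 by 45×15 → 48×15, cost 48·45·15 = 32400; (M2 × (M3 × M4)): 57×48 by 48×15 → 57×15, cost 57·48·15 = 41040; cumulative 73440; (M1 × (M2 × (M3 × M4))): 60×57 by 57×15 → 60×15, cost 60·57·15 = 51300; cumulative 124740. Total 124740.
Difference: |334260 − 124740| = 209520.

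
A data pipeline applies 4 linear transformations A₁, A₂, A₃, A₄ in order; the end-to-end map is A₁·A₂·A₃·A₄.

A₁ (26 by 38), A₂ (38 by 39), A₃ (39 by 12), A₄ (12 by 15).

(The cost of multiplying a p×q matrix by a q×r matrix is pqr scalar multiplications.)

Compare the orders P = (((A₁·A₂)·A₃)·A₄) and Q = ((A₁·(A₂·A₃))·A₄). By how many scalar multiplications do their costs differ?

21060

Order P = (((A₁·A₂)·A₃)·A₄): (A₁·A₂): 26×38 by 38×39 → 26×39, cost 26·38·39 = 38532; ((A₁·A₂)·A₃): 26×39 by 39×12 → 26×12, cost 26·39·12 = 12168; cumulative 50700; (((A₁·A₂)·A₃)·A₄): 26×12 by 12×15 → 26×15, cost 26·12·15 = 4680; cumulative 55380. Total 55380.
Order Q = ((A₁·(A₂·A₃))·A₄): (A₂·A₃): 38×39 by 39×12 → 38×12, cost 38·39·12 = 17784; (A₁·(A₂·A₃)): 26×38 by 38×12 → 26×12, cost 26·38·12 = 11856; cumulative 29640; ((A₁·(A₂·A₃))·A₄): 26×12 by 12×15 → 26×15, cost 26·12·15 = 4680; cumulative 34320. Total 34320.
Difference: |55380 − 34320| = 21060.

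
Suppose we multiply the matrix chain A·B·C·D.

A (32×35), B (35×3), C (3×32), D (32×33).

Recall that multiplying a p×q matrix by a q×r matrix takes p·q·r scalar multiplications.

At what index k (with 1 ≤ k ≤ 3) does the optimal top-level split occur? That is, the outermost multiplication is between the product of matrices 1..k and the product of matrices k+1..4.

Adjacent pairs: AB = 32·35·3 = 3360; BC = 35·3·32 = 3360; CD = 3·32·33 = 3168.
Length 3: A..C: k=1: 0+3360+32·35·32=39200; k=2: 3360+0+32·3·32=6432 → min 6432 | B..D: k=2: 0+3168+35·3·33=6633; k=3: 3360+0+35·32·33=40320 → min 6633.
Top-level splits: k=1: (A..A)·(B..D) → 0+6633+32·35·33 = 43593; k=2: (A..B)·(C..D) → 3360+3168+32·3·33 = 9696; k=3: (A..C)·(D..D) → 6432+0+32·32·33 = 40224.
Best split is after B, i.e. k = 2.

2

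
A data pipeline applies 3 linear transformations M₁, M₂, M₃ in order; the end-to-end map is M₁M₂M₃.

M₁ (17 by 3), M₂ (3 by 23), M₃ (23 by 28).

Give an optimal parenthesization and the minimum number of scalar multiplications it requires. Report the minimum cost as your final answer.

(M₁(M₂M₃)): cost 3360.
((M₁M₂)M₃): cost 12121.
Optimal: (M₁(M₂M₃)) with cost 3360.

3360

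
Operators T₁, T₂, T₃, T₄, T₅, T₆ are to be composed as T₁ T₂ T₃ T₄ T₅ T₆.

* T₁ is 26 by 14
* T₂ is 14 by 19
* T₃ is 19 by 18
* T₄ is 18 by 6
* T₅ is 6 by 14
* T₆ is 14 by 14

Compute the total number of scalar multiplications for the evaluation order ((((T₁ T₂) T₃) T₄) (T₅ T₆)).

21976

(T₁ T₂): 26×14 by 14×19 → 26×19, cost 26·14·19 = 6916
((T₁ T₂) T₃): 26×19 by 19×18 → 26×18, cost 26·19·18 = 8892; cumulative 15808
(((T₁ T₂) T₃) T₄): 26×18 by 18×6 → 26×6, cost 26·18·6 = 2808; cumulative 18616
(T₅ T₆): 6×14 by 14×14 → 6×14, cost 6·14·14 = 1176
((((T₁ T₂) T₃) T₄) (T₅ T₆)): 26×6 by 6×14 → 26×14, cost 26·6·14 = 2184; cumulative 21976
Total: 21976 scalar multiplications.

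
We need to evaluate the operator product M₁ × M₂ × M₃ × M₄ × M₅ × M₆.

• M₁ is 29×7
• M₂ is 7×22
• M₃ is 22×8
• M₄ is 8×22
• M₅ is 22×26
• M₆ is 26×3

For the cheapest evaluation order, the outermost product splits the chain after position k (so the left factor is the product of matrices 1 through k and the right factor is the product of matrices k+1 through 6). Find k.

1

Adjacent pairs: M₁M₂ = 29·7·22 = 4466; M₂M₃ = 7·22·8 = 1232; M₃M₄ = 22·8·22 = 3872; M₄M₅ = 8·22·26 = 4576; M₅M₆ = 22·26·3 = 1716.
Length 3: M₁..M₃: k=1: 0+1232+29·7·8=2856; k=2: 4466+0+29·22·8=9570 → min 2856 | M₂..M₄: k=2: 0+3872+7·22·22=7260; k=3: 1232+0+7·8·22=2464 → min 2464 | M₃..M₅: k=3: 0+4576+22·8·26=9152; k=4: 3872+0+22·22·26=16456 → min 9152 | M₄..M₆: k=4: 0+1716+8·22·3=2244; k=5: 4576+0+8·26·3=5200 → min 2244.
Length 4: M₁..M₄: k=1: 0+2464+29·7·22=6930; k=2: 4466+3872+29·22·22=22374; k=3: 2856+0+29·8·22=7960 → min 6930 | M₂..M₅: k=2: 0+9152+7·22·26=13156; k=3: 1232+4576+7·8·26=7264; k=4: 2464+0+7·22·26=6468 → min 6468 | M₃..M₆: k=3: 0+2244+22·8·3=2772; k=4: 3872+1716+22·22·3=7040; k=5: 9152+0+22·26·3=10868 → min 2772.
Length 5: M₁..M₅: k=1: 0+6468+29·7·26=11746; k=2: 4466+9152+29·22·26=30206; k=3: 2856+4576+29·8·26=13464; k=4: 6930+0+29·22·26=23518 → min 11746 | M₂..M₆: k=2: 0+2772+7·22·3=3234; k=3: 1232+2244+7·8·3=3644; k=4: 2464+1716+7·22·3=4642; k=5: 6468+0+7·26·3=7014 → min 3234.
Top-level splits: k=1: (M₁..M₁)·(M₂..M₆) → 0+3234+29·7·3 = 3843; k=2: (M₁..M₂)·(M₃..M₆) → 4466+2772+29·22·3 = 9152; k=3: (M₁..M₃)·(M₄..M₆) → 2856+2244+29·8·3 = 5796; k=4: (M₁..M₄)·(M₅..M₆) → 6930+1716+29·22·3 = 10560; k=5: (M₁..M₅)·(M₆..M₆) → 11746+0+29·26·3 = 14008.
Best split is after M₁, i.e. k = 1.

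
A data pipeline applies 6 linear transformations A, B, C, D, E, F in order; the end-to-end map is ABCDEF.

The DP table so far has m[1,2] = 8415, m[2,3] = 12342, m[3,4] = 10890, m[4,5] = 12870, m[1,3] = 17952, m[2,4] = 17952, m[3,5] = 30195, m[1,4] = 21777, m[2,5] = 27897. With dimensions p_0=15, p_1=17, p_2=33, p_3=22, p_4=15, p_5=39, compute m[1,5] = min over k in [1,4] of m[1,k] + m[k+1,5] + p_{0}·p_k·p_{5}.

m[1,5] = min over k∈[1,4] of m[1,k]+m[k+1,5]+p_{0}·p_k·p_{5}.
k=1: 0 + 27897 + 15·17·39 = 37842; k=2: 8415 + 30195 + 15·33·39 = 57915; k=3: 17952 + 12870 + 15·22·39 = 43692; k=4: 21777 + 0 + 15·15·39 = 30552.
Minimum: 30552 at k=4.

30552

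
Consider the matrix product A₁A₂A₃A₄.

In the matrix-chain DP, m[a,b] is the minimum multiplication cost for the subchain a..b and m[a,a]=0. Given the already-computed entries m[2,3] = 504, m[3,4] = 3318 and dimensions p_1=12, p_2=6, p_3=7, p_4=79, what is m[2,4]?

m[2,4] = min over k∈[2,3] of m[2,k]+m[k+1,4]+p_{1}·p_k·p_{4}.
k=2: 0 + 3318 + 12·6·79 = 9006; k=3: 504 + 0 + 12·7·79 = 7140.
Minimum: 7140 at k=3.

7140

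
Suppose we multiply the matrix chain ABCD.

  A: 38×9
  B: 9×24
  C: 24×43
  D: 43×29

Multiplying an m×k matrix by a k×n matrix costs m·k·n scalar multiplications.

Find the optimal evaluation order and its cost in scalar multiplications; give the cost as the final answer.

30429

Adjacent pairs: AB = 38·9·24 = 8208; BC = 9·24·43 = 9288; CD = 24·43·29 = 29928.
Length 3: A..C: k=1: 0+9288+38·9·43=23994; k=2: 8208+0+38·24·43=47424 → min 23994 | B..D: k=2: 0+29928+9·24·29=36192; k=3: 9288+0+9·43·29=20511 → min 20511.
Length 4: A..D: k=1: 0+20511+38·9·29=30429; k=2: 8208+29928+38·24·29=64584; k=3: 23994+0+38·43·29=71380 → min 30429.
Optimal parenthesization: (A((BC)D)) with cost 30429.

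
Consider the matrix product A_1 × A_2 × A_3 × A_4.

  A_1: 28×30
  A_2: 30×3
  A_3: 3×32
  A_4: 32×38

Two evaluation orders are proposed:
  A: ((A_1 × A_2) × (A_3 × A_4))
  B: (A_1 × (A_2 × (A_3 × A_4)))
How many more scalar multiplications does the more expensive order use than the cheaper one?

Order A = ((A_1 × A_2) × (A_3 × A_4)): (A_1 × A_2): 28×30 by 30×3 → 28×3, cost 28·30·3 = 2520; (A_3 × A_4): 3×32 by 32×38 → 3×38, cost 3·32·38 = 3648; ((A_1 × A_2) × (A_3 × A_4)): 28×3 by 3×38 → 28×38, cost 28·3·38 = 3192; cumulative 9360. Total 9360.
Order B = (A_1 × (A_2 × (A_3 × A_4))): (A_3 × A_4): 3×32 by 32×38 → 3×38, cost 3·32·38 = 3648; (A_2 × (A_3 × A_4)): 30×3 by 3×38 → 30×38, cost 30·3·38 = 3420; cumulative 7068; (A_1 × (A_2 × (A_3 × A_4))): 28×30 by 30×38 → 28×38, cost 28·30·38 = 31920; cumulative 38988. Total 38988.
Difference: |9360 − 38988| = 29628.

29628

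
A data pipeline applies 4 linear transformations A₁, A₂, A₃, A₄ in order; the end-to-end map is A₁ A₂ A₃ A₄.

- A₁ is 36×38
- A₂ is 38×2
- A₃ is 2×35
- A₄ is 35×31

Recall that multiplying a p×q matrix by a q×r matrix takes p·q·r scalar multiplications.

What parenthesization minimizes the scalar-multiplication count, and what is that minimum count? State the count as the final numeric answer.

7138

Adjacent pairs: A₁A₂ = 36·38·2 = 2736; A₂A₃ = 38·2·35 = 2660; A₃A₄ = 2·35·31 = 2170.
Length 3: A₁..A₃: k=1: 0+2660+36·38·35=50540; k=2: 2736+0+36·2·35=5256 → min 5256 | A₂..A₄: k=2: 0+2170+38·2·31=4526; k=3: 2660+0+38·35·31=43890 → min 4526.
Length 4: A₁..A₄: k=1: 0+4526+36·38·31=46934; k=2: 2736+2170+36·2·31=7138; k=3: 5256+0+36·35·31=44316 → min 7138.
Optimal parenthesization: ((A₁ A₂) (A₃ A₄)) with cost 7138.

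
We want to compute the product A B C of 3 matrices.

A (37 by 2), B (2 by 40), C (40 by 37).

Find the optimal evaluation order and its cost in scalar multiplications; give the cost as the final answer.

5698

(A (B C)): cost 5698.
((A B) C): cost 57720.
Optimal: (A (B C)) with cost 5698.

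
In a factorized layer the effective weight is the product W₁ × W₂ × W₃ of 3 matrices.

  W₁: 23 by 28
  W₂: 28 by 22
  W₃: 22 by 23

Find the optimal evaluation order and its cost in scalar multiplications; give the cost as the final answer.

25806

(W₁ × (W₂ × W₃)): cost 28980.
((W₁ × W₂) × W₃): cost 25806.
Optimal: ((W₁ × W₂) × W₃) with cost 25806.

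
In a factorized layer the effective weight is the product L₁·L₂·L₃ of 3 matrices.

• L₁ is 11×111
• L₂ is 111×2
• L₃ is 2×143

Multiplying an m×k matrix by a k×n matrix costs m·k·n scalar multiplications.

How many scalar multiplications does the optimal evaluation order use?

5588

Order (L₁·(L₂·L₃)): (L₂·L₃): 111×2 by 2×143 → 111×143, cost 111·2·143 = 31746; (L₁·(L₂·L₃)): 11×111 by 111×143 → 11×143, cost 11·111·143 = 174603; cumulative 206349. Total 206349.
Order ((L₁·L₂)·L₃): (L₁·L₂): 11×111 by 111×2 → 11×2, cost 11·111·2 = 2442; ((L₁·L₂)·L₃): 11×2 by 2×143 → 11×143, cost 11·2·143 = 3146; cumulative 5588. Total 5588.
Minimum: 5588.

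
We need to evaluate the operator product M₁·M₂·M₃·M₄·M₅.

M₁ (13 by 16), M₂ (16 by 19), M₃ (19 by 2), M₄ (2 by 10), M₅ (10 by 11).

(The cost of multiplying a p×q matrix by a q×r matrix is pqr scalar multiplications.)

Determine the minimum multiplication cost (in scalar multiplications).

Adjacent pairs: M₁M₂ = 13·16·19 = 3952; M₂M₃ = 16·19·2 = 608; M₃M₄ = 19·2·10 = 380; M₄M₅ = 2·10·11 = 220.
Length 3: M₁..M₃: k=1: 0+608+13·16·2=1024; k=2: 3952+0+13·19·2=4446 → min 1024 | M₂..M₄: k=2: 0+380+16·19·10=3420; k=3: 608+0+16·2·10=928 → min 928 | M₃..M₅: k=3: 0+220+19·2·11=638; k=4: 380+0+19·10·11=2470 → min 638.
Length 4: M₁..M₄: k=1: 0+928+13·16·10=3008; k=2: 3952+380+13·19·10=6802; k=3: 1024+0+13·2·10=1284 → min 1284 | M₂..M₅: k=2: 0+638+16·19·11=3982; k=3: 608+220+16·2·11=1180; k=4: 928+0+16·10·11=2688 → min 1180.
Length 5: M₁..M₅: k=1: 0+1180+13·16·11=3468; k=2: 3952+638+13·19·11=7307; k=3: 1024+220+13·2·11=1530; k=4: 1284+0+13·10·11=2714 → min 1530.
Optimal order: ((M₁·(M₂·M₃))·(M₄·M₅)) with cost 1530.

1530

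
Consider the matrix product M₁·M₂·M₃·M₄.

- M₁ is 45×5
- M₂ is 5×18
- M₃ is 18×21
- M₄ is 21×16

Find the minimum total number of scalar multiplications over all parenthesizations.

7170

Adjacent pairs: M₁M₂ = 45·5·18 = 4050; M₂M₃ = 5·18·21 = 1890; M₃M₄ = 18·21·16 = 6048.
Length 3: M₁..M₃: k=1: 0+1890+45·5·21=6615; k=2: 4050+0+45·18·21=21060 → min 6615 | M₂..M₄: k=2: 0+6048+5·18·16=7488; k=3: 1890+0+5·21·16=3570 → min 3570.
Length 4: M₁..M₄: k=1: 0+3570+45·5·16=7170; k=2: 4050+6048+45·18·16=23058; k=3: 6615+0+45·21·16=21735 → min 7170.
Optimal order: (M₁·((M₂·M₃)·M₄)) with cost 7170.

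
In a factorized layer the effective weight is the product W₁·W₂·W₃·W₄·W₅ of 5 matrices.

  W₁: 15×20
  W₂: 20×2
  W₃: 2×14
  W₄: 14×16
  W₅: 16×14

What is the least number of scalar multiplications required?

Adjacent pairs: W₁W₂ = 15·20·2 = 600; W₂W₃ = 20·2·14 = 560; W₃W₄ = 2·14·16 = 448; W₄W₅ = 14·16·14 = 3136.
Length 3: W₁..W₃: k=1: 0+560+15·20·14=4760; k=2: 600+0+15·2·14=1020 → min 1020 | W₂..W₄: k=2: 0+448+20·2·16=1088; k=3: 560+0+20·14·16=5040 → min 1088 | W₃..W₅: k=3: 0+3136+2·14·14=3528; k=4: 448+0+2·16·14=896 → min 896.
Length 4: W₁..W₄: k=1: 0+1088+15·20·16=5888; k=2: 600+448+15·2·16=1528; k=3: 1020+0+15·14·16=4380 → min 1528 | W₂..W₅: k=2: 0+896+20·2·14=1456; k=3: 560+3136+20·14·14=7616; k=4: 1088+0+20·16·14=5568 → min 1456.
Length 5: W₁..W₅: k=1: 0+1456+15·20·14=5656; k=2: 600+896+15·2·14=1916; k=3: 1020+3136+15·14·14=7096; k=4: 1528+0+15·16·14=4888 → min 1916.
Optimal order: ((W₁·W₂)·((W₃·W₄)·W₅)) with cost 1916.

1916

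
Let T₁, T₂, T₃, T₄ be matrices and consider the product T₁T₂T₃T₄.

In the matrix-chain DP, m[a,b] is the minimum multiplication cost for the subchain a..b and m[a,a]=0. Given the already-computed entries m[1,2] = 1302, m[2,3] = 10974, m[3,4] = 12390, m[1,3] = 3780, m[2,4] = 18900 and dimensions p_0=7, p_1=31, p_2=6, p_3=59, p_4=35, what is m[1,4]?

m[1,4] = min over k∈[1,3] of m[1,k]+m[k+1,4]+p_{0}·p_k·p_{4}.
k=1: 0 + 18900 + 7·31·35 = 26495; k=2: 1302 + 12390 + 7·6·35 = 15162; k=3: 3780 + 0 + 7·59·35 = 18235.
Minimum: 15162 at k=2.

15162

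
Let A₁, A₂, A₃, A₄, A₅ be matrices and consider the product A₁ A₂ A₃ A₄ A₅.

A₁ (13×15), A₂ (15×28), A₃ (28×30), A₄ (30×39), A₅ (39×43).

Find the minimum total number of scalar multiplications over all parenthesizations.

53391

Adjacent pairs: A₁A₂ = 13·15·28 = 5460; A₂A₃ = 15·28·30 = 12600; A₃A₄ = 28·30·39 = 32760; A₄A₅ = 30·39·43 = 50310.
Length 3: A₁..A₃: k=1: 0+12600+13·15·30=18450; k=2: 5460+0+13·28·30=16380 → min 16380 | A₂..A₄: k=2: 0+32760+15·28·39=49140; k=3: 12600+0+15·30·39=30150 → min 30150 | A₃..A₅: k=3: 0+50310+28·30·43=86430; k=4: 32760+0+28·39·43=79716 → min 79716.
Length 4: A₁..A₄: k=1: 0+30150+13·15·39=37755; k=2: 5460+32760+13·28·39=52416; k=3: 16380+0+13·30·39=31590 → min 31590 | A₂..A₅: k=2: 0+79716+15·28·43=97776; k=3: 12600+50310+15·30·43=82260; k=4: 30150+0+15·39·43=55305 → min 55305.
Length 5: A₁..A₅: k=1: 0+55305+13·15·43=63690; k=2: 5460+79716+13·28·43=100828; k=3: 16380+50310+13·30·43=83460; k=4: 31590+0+13·39·43=53391 → min 53391.
Optimal order: ((((A₁ A₂) A₃) A₄) A₅) with cost 53391.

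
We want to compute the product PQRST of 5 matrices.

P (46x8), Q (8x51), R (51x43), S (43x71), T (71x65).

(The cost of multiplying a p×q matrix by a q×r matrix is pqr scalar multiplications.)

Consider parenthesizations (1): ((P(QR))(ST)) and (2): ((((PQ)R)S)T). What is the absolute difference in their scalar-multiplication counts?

111991

Order (1) = ((P(QR))(ST)): (QR): 8×51 by 51×43 → 8×43, cost 8·51·43 = 17544; (P(QR)): 46×8 by 8×43 → 46×43, cost 46·8·43 = 15824; cumulative 33368; (ST): 43×71 by 71×65 → 43×65, cost 43·71·65 = 198445; ((P(QR))(ST)): 46×43 by 43×65 → 46×65, cost 46·43·65 = 128570; cumulative 360383. Total 360383.
Order (2) = ((((PQ)R)S)T): (PQ): 46×8 by 8×51 → 46×51, cost 46·8·51 = 18768; ((PQ)R): 46×51 by 51×43 → 46×43, cost 46·51·43 = 100878; cumulative 119646; (((PQ)R)S): 46×43 by 43×71 → 46×71, cost 46·43·71 = 140438; cumulative 260084; ((((PQ)R)S)T): 46×71 by 71×65 → 46×65, cost 46·71·65 = 212290; cumulative 472374. Total 472374.
Difference: |360383 − 472374| = 111991.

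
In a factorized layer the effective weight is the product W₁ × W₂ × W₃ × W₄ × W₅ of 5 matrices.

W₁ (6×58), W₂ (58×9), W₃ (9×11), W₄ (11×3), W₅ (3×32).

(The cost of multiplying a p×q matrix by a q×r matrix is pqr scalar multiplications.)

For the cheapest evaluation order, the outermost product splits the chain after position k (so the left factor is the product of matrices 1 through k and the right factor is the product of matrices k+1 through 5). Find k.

4

Adjacent pairs: W₁W₂ = 6·58·9 = 3132; W₂W₃ = 58·9·11 = 5742; W₃W₄ = 9·11·3 = 297; W₄W₅ = 11·3·32 = 1056.
Length 3: W₁..W₃: k=1: 0+5742+6·58·11=9570; k=2: 3132+0+6·9·11=3726 → min 3726 | W₂..W₄: k=2: 0+297+58·9·3=1863; k=3: 5742+0+58·11·3=7656 → min 1863 | W₃..W₅: k=3: 0+1056+9·11·32=4224; k=4: 297+0+9·3·32=1161 → min 1161.
Length 4: W₁..W₄: k=1: 0+1863+6·58·3=2907; k=2: 3132+297+6·9·3=3591; k=3: 3726+0+6·11·3=3924 → min 2907 | W₂..W₅: k=2: 0+1161+58·9·32=17865; k=3: 5742+1056+58·11·32=27214; k=4: 1863+0+58·3·32=7431 → min 7431.
Top-level splits: k=1: (W₁..W₁)·(W₂..W₅) → 0+7431+6·58·32 = 18567; k=2: (W₁..W₂)·(W₃..W₅) → 3132+1161+6·9·32 = 6021; k=3: (W₁..W₃)·(W₄..W₅) → 3726+1056+6·11·32 = 6894; k=4: (W₁..W₄)·(W₅..W₅) → 2907+0+6·3·32 = 3483.
Best split is after W₄, i.e. k = 4.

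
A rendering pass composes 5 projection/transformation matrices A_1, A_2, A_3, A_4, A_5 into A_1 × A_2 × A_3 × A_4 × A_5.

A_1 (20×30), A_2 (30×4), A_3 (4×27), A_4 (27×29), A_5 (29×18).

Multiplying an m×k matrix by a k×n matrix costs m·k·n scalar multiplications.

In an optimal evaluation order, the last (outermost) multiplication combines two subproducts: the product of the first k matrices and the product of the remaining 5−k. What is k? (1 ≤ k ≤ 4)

2

Adjacent pairs: A_1A_2 = 20·30·4 = 2400; A_2A_3 = 30·4·27 = 3240; A_3A_4 = 4·27·29 = 3132; A_4A_5 = 27·29·18 = 14094.
Length 3: A_1..A_3: k=1: 0+3240+20·30·27=19440; k=2: 2400+0+20·4·27=4560 → min 4560 | A_2..A_4: k=2: 0+3132+30·4·29=6612; k=3: 3240+0+30·27·29=26730 → min 6612 | A_3..A_5: k=3: 0+14094+4·27·18=16038; k=4: 3132+0+4·29·18=5220 → min 5220.
Length 4: A_1..A_4: k=1: 0+6612+20·30·29=24012; k=2: 2400+3132+20·4·29=7852; k=3: 4560+0+20·27·29=20220 → min 7852 | A_2..A_5: k=2: 0+5220+30·4·18=7380; k=3: 3240+14094+30·27·18=31914; k=4: 6612+0+30·29·18=22272 → min 7380.
Top-level splits: k=1: (A_1..A_1)·(A_2..A_5) → 0+7380+20·30·18 = 18180; k=2: (A_1..A_2)·(A_3..A_5) → 2400+5220+20·4·18 = 9060; k=3: (A_1..A_3)·(A_4..A_5) → 4560+14094+20·27·18 = 28374; k=4: (A_1..A_4)·(A_5..A_5) → 7852+0+20·29·18 = 18292.
Best split is after A_2, i.e. k = 2.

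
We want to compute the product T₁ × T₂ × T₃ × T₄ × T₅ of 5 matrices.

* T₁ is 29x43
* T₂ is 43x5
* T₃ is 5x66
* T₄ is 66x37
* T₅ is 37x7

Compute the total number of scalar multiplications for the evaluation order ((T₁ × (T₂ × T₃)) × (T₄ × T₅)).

(T₂ × T₃): 43×5 by 5×66 → 43×66, cost 43·5·66 = 14190
(T₁ × (T₂ × T₃)): 29×43 by 43×66 → 29×66, cost 29·43·66 = 82302; cumulative 96492
(T₄ × T₅): 66×37 by 37×7 → 66×7, cost 66·37·7 = 17094
((T₁ × (T₂ × T₃)) × (T₄ × T₅)): 29×66 by 66×7 → 29×7, cost 29·66·7 = 13398; cumulative 126984
Total: 126984 scalar multiplications.

126984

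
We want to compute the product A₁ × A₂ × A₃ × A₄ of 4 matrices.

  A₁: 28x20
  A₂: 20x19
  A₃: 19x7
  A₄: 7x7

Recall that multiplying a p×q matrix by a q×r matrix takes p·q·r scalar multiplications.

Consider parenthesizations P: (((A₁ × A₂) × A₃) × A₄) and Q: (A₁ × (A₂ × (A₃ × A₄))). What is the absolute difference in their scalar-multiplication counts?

8225

Order P = (((A₁ × A₂) × A₃) × A₄): (A₁ × A₂): 28×20 by 20×19 → 28×19, cost 28·20·19 = 10640; ((A₁ × A₂) × A₃): 28×19 by 19×7 → 28×7, cost 28·19·7 = 3724; cumulative 14364; (((A₁ × A₂) × A₃) × A₄): 28×7 by 7×7 → 28×7, cost 28·7·7 = 1372; cumulative 15736. Total 15736.
Order Q = (A₁ × (A₂ × (A₃ × A₄))): (A₃ × A₄): 19×7 by 7×7 → 19×7, cost 19·7·7 = 931; (A₂ × (A₃ × A₄)): 20×19 by 19×7 → 20×7, cost 20·19·7 = 2660; cumulative 3591; (A₁ × (A₂ × (A₃ × A₄))): 28×20 by 20×7 → 28×7, cost 28·20·7 = 3920; cumulative 7511. Total 7511.
Difference: |15736 − 7511| = 8225.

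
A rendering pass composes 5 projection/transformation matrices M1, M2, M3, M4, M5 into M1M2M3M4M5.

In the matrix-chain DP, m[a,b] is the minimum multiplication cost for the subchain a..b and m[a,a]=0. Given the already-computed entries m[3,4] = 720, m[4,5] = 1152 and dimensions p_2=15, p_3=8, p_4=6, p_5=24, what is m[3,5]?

2880

m[3,5] = min over k∈[3,4] of m[3,k]+m[k+1,5]+p_{2}·p_k·p_{5}.
k=3: 0 + 1152 + 15·8·24 = 4032; k=4: 720 + 0 + 15·6·24 = 2880.
Minimum: 2880 at k=4.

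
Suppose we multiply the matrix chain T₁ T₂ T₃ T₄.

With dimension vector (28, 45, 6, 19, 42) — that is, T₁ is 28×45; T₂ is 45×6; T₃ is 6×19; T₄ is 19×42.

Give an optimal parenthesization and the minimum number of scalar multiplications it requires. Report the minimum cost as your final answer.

19404

Adjacent pairs: T₁T₂ = 28·45·6 = 7560; T₂T₃ = 45·6·19 = 5130; T₃T₄ = 6·19·42 = 4788.
Length 3: T₁..T₃: k=1: 0+5130+28·45·19=29070; k=2: 7560+0+28·6·19=10752 → min 10752 | T₂..T₄: k=2: 0+4788+45·6·42=16128; k=3: 5130+0+45·19·42=41040 → min 16128.
Length 4: T₁..T₄: k=1: 0+16128+28·45·42=69048; k=2: 7560+4788+28·6·42=19404; k=3: 10752+0+28·19·42=33096 → min 19404.
Optimal parenthesization: ((T₁ T₂) (T₃ T₄)) with cost 19404.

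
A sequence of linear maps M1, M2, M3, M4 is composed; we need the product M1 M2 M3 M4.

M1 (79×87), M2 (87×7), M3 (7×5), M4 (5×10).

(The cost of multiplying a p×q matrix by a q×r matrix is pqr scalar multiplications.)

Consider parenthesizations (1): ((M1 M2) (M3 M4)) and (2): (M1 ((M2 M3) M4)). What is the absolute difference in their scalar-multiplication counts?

Order (1) = ((M1 M2) (M3 M4)): (M1 M2): 79×87 by 87×7 → 79×7, cost 79·87·7 = 48111; (M3 M4): 7×5 by 5×10 → 7×10, cost 7·5·10 = 350; ((M1 M2) (M3 M4)): 79×7 by 7×10 → 79×10, cost 79·7·10 = 5530; cumulative 53991. Total 53991.
Order (2) = (M1 ((M2 M3) M4)): (M2 M3): 87×7 by 7×5 → 87×5, cost 87·7·5 = 3045; ((M2 M3) M4): 87×5 by 5×10 → 87×10, cost 87·5·10 = 4350; cumulative 7395; (M1 ((M2 M3) M4)): 79×87 by 87×10 → 79×10, cost 79·87·10 = 68730; cumulative 76125. Total 76125.
Difference: |53991 − 76125| = 22134.

22134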